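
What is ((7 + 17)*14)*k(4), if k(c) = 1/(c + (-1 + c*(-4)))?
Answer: -336/13 ≈ -25.846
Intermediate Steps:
k(c) = 1/(-1 - 3*c) (k(c) = 1/(c + (-1 - 4*c)) = 1/(-1 - 3*c))
((7 + 17)*14)*k(4) = ((7 + 17)*14)*(-1/(1 + 3*4)) = (24*14)*(-1/(1 + 12)) = 336*(-1/13) = -336/13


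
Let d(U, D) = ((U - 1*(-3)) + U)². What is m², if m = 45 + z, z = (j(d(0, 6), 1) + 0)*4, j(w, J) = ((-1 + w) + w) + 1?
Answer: 13689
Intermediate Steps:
d(U, D) = (3 + 2*U)² (d(U, D) = ((U + 3) + U)² = ((3 + U) + U)² = (3 + 2*U)²)
j(w, J) = 2*w (j(w, J) = (-1 + 2*w) + 1 = 2*w)
z = 72 (z = (2*(3 + 2*0)² + 0)*4 = (2*(3 + 0)² + 0)*4 = (2*3² + 0)*4 = (2*9 + 0)*4 = (18 + 0)*4 = 18*4 = 72)
m = 117 (m = 45 + 72 = 117)
m² = 117² = 13689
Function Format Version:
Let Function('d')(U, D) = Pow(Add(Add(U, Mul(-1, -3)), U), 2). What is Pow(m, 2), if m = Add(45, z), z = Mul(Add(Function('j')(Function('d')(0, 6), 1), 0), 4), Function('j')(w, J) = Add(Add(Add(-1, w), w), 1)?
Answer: 13689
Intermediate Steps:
Function('d')(U, D) = Pow(Add(3, Mul(2, U)), 2) (Function('d')(U, D) = Pow(Add(Add(U, 3), U), 2) = Pow(Add(Add(3, U), U), 2) = Pow(Add(3, Mul(2, U)), 2))
Function('j')(w, J) = Mul(2, w) (Function('j')(w, J) = Add(Add(-1, Mul(2, w)), 1) = Mul(2, w))
z = 72 (z = Mul(Add(Mul(2, Pow(Add(3, Mul(2, 0)), 2)), 0), 4) = Mul(Add(Mul(2, Pow(Add(3, 0), 2)), 0), 4) = Mul(Add(Mul(2, Pow(3, 2)), 0), 4) = Mul(Add(Mul(2, 9), 0), 4) = Mul(Add(18, 0), 4) = Mul(18, 4) = 72)
m = 117 (m = Add(45, 72) = 117)
Pow(m, 2) = Pow(117, 2) = 13689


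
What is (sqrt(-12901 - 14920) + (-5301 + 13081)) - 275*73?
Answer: -12295 + I*sqrt(27821) ≈ -12295.0 + 166.8*I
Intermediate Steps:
(sqrt(-12901 - 14920) + (-5301 + 13081)) - 275*73 = (sqrt(-27821) + 7780) - 20075 = (I*sqrt(27821) + 7780) - 20075 = (7780 + I*sqrt(27821)) - 20075 = -12295 + I*sqrt(27821)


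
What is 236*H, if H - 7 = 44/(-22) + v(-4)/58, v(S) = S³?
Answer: 26668/29 ≈ 919.59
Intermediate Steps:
H = 113/29 (H = 7 + (44/(-22) + (-4)³/58) = 7 + (44*(-1/22) - 64*1/58) = 7 + (-2 - 32/29) = 7 - 90/29 = 113/29 ≈ 3.8966)
236*H = 236*(113/29) = 26668/29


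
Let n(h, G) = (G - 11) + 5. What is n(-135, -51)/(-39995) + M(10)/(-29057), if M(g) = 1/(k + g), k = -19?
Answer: 786644/550484865 ≈ 0.0014290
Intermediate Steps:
n(h, G) = -6 + G (n(h, G) = (-11 + G) + 5 = -6 + G)
M(g) = 1/(-19 + g)
n(-135, -51)/(-39995) + M(10)/(-29057) = (-6 - 51)/(-39995) + 1/((-19 + 10)*(-29057)) = -57*(-1/39995) - 1/29057/(-9) = 3/2105 - 1/9*(-1/29057) = 3/2105 + 1/261513 = 786644/550484865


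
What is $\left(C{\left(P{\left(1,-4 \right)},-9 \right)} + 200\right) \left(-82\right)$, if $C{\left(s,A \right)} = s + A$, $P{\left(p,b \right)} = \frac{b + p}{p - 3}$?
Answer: $-15785$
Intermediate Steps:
$P{\left(p,b \right)} = \frac{b + p}{-3 + p}$
$C{\left(s,A \right)} = A + s$
$\left(C{\left(P{\left(1,-4 \right)},-9 \right)} + 200\right) \left(-82\right) = \left(\left(-9 + \frac{-4 + 1}{-3 + 1}\right) + 200\right) \left(-82\right) = \left(\left(-9 + \frac{1}{-2} \left(-3\right)\right) + 200\right) \left(-82\right) = \left(\left(-9 - - \frac{3}{2}\right) + 200\right) \left(-82\right) = \left(\left(-9 + \frac{3}{2}\right) + 200\right) \left(-82\right) = \left(- \frac{15}{2} + 200\right) \left(-82\right) = \frac{385}{2} \left(-82\right) = -15785$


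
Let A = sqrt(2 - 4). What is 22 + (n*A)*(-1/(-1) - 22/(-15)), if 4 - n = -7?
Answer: 22 + 407*I*sqrt(2)/15 ≈ 22.0 + 38.372*I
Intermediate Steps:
n = 11 (n = 4 - 1*(-7) = 4 + 7 = 11)
A = I*sqrt(2) (A = sqrt(-2) = I*sqrt(2) ≈ 1.4142*I)
22 + (n*A)*(-1/(-1) - 22/(-15)) = 22 + (11*(I*sqrt(2)))*(-1/(-1) - 22/(-15)) = 22 + (11*I*sqrt(2))*(-1*(-1) - 22*(-1/15)) = 22 + (11*I*sqrt(2))*(1 + 22/15) = 22 + (11*I*sqrt(2))*(37/15) = 22 + 407*I*sqrt(2)/15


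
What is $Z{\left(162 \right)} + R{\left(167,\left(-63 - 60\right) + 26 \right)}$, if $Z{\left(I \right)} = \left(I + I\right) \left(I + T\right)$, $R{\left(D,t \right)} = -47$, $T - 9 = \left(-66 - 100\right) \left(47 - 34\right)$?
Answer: $-643835$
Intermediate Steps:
$T = -2149$ ($T = 9 + \left(-66 - 100\right) \left(47 - 34\right) = 9 - 2158 = -2149$)
$Z{\left(I \right)} = 2 I \left(-2149 + I\right)$ ($Z{\left(I \right)} = \left(I + I\right) \left(I - 2149\right) = 2 I \left(-2149 + I\right)$)
$Z{\left(162 \right)} + R{\left(167,\left(-63 - 60\right) + 26 \right)} = 2 \cdot 162 \left(-2149 + 162\right) - 47 = 2 \cdot 162 \left(-1987\right) - 47 = -643788 - 47 = -643835$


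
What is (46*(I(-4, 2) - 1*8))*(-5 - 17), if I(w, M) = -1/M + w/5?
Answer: 47058/5 ≈ 9411.6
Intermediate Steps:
I(w, M) = -1/M + w/5 (I(w, M) = -1/M + w*(⅕) = -1/M + w/5)
(46*(I(-4, 2) - 1*8))*(-5 - 17) = (46*((-1/2 + (⅕)*(-4)) - 1*8))*(-5 - 17) = (46*((-1*½ - ⅘) - 8))*(-22) = (46*((-½ - ⅘) - 8))*(-22) = (46*(-13/10 - 8))*(-22) = (46*(-93/10))*(-22) = -2139/5*(-22) = 47058/5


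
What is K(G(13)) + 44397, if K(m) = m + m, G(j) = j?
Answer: 44423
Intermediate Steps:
K(m) = 2*m
K(G(13)) + 44397 = 2*13 + 44397 = 26 + 44397 = 44423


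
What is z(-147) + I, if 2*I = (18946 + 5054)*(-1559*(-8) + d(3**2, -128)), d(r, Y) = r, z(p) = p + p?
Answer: 149771706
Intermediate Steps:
z(p) = 2*p
I = 149772000 (I = ((18946 + 5054)*(-1559*(-8) + 3**2))/2 = (24000*(12472 + 9))/2 = (24000*12481)/2 = (1/2)*299544000 = 149772000)
z(-147) + I = 2*(-147) + 149772000 = -294 + 149772000 = 149771706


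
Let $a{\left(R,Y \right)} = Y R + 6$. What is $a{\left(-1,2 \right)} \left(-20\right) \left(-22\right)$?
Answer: $1760$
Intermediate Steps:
$a{\left(R,Y \right)} = 6 + R Y$ ($a{\left(R,Y \right)} = R Y + 6 = 6 + R Y$)
$a{\left(-1,2 \right)} \left(-20\right) \left(-22\right) = \left(6 - 2\right) \left(-20\right) \left(-22\right) = 4 \left(-20\right) \left(-22\right) = \left(-80\right) \left(-22\right) = 1760$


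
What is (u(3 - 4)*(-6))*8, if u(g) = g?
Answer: 48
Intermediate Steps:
(u(3 - 4)*(-6))*8 = ((3 - 4)*(-6))*8 = -1*(-6)*8 = 6*8 = 48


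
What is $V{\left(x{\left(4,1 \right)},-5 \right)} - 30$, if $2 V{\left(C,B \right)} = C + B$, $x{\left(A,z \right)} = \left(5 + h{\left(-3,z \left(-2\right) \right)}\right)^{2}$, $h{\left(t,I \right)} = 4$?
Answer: $8$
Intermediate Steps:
$x{\left(A,z \right)} = 81$ ($x{\left(A,z \right)} = \left(5 + 4\right)^{2} = 9^{2} = 81$)
$V{\left(C,B \right)} = \frac{B}{2} + \frac{C}{2}$ ($V{\left(C,B \right)} = \frac{C + B}{2} = \frac{B + C}{2} = \frac{B}{2} + \frac{C}{2}$)
$V{\left(x{\left(4,1 \right)},-5 \right)} - 30 = \left(\frac{1}{2} \left(-5\right) + \frac{1}{2} \cdot 81\right) - 30 = \left(- \frac{5}{2} + \frac{81}{2}\right) - 30 = 38 - 30 = 8$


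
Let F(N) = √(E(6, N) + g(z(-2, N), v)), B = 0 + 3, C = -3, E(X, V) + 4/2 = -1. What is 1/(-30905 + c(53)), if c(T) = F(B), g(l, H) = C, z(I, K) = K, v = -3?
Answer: -30905/955119031 - I*√6/955119031 ≈ -3.2357e-5 - 2.5646e-9*I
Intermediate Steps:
E(X, V) = -3 (E(X, V) = -2 - 1 = -3)
g(l, H) = -3
B = 3
F(N) = I*√6 (F(N) = √(-3 - 3) = √(-6) = I*√6)
c(T) = I*√6
1/(-30905 + c(53)) = 1/(-30905 + I*√6)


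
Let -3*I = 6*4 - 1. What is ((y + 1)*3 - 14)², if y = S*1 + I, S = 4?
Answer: 484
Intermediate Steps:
I = -23/3 (I = -(6*4 - 1)/3 = -(24 - 1)/3 = -⅓*23 = -23/3 ≈ -7.6667)
y = -11/3 (y = 4*1 - 23/3 = 4 - 23/3 = -11/3 ≈ -3.6667)
((y + 1)*3 - 14)² = ((-11/3 + 1)*3 - 14)² = (-8/3*3 - 14)² = (-8 - 14)² = (-22)² = 484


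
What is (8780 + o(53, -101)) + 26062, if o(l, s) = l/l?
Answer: 34843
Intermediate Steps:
o(l, s) = 1
(8780 + o(53, -101)) + 26062 = (8780 + 1) + 26062 = 8781 + 26062 = 34843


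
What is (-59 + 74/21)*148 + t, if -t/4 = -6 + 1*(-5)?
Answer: -171496/21 ≈ -8166.5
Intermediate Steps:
t = 44 (t = -4*(-6 + 1*(-5)) = -4*(-6 - 5) = -4*(-11) = 44)
(-59 + 74/21)*148 + t = (-59 + 74/21)*148 + 44 = -1165/21*148 + 44 = -172420/21 + 44 = -171496/21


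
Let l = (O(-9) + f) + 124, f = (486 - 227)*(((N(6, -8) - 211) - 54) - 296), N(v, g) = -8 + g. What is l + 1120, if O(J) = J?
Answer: -148208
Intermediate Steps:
f = -149443 (f = (486 - 227)*((((-8 - 8) - 211) - 54) - 296) = 259*(((-16 - 211) - 54) - 296) = 259*((-227 - 54) - 296) = 259*(-281 - 296) = 259*(-577) = -149443)
l = -149328 (l = (-9 - 149443) + 124 = -149452 + 124 = -149328)
l + 1120 = -149328 + 1120 = -148208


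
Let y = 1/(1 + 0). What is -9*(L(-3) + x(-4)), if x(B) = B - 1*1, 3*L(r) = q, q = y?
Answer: 42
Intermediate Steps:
y = 1 (y = 1/1 = 1)
q = 1
L(r) = ⅓ (L(r) = (⅓)*1 = ⅓)
x(B) = -1 + B (x(B) = B - 1 = -1 + B)
-9*(L(-3) + x(-4)) = -9*(⅓ + (-1 - 4)) = -9*(⅓ - 5) = -9*(-14/3) = 42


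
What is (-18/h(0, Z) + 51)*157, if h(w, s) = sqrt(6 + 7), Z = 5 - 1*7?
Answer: 8007 - 2826*sqrt(13)/13 ≈ 7223.2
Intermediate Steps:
Z = -2 (Z = 5 - 7 = -2)
h(w, s) = sqrt(13)
(-18/h(0, Z) + 51)*157 = (-18*sqrt(13)/13 + 51)*157 = (51 - 18*sqrt(13)/13)*157 = 8007 - 2826*sqrt(13)/13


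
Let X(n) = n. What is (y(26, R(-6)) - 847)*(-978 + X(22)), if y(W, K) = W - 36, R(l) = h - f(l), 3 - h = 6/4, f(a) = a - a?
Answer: 819292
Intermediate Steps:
f(a) = 0
h = 3/2 (h = 3 - 6/4 = 3 - 1*3/2 = 3 - 3/2 = 3/2 ≈ 1.5000)
R(l) = 3/2 (R(l) = 3/2 - 1*0 = 3/2 + 0 = 3/2)
y(W, K) = -36 + W
(y(26, R(-6)) - 847)*(-978 + X(22)) = ((-36 + 26) - 847)*(-978 + 22) = (-10 - 847)*(-956) = -857*(-956) = 819292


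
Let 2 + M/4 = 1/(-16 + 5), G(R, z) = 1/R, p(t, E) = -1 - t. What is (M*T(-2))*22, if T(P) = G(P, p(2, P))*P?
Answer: -184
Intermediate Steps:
T(P) = 1 (T(P) = P/P = 1)
M = -92/11 (M = -8 + 4/(-16 + 5) = -8 + 4/(-11) = -8 + 4*(-1/11) = -8 - 4/11 = -92/11 ≈ -8.3636)
(M*T(-2))*22 = -92/11*1*22 = -92/11*22 = -184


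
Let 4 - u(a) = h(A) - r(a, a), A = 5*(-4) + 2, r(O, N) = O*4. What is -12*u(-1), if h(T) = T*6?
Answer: -1296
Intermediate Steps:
r(O, N) = 4*O
A = -18 (A = -20 + 2 = -18)
h(T) = 6*T
u(a) = 112 + 4*a (u(a) = 4 - (6*(-18) - 4*a) = 4 - (-108 - 4*a) = 4 + (108 + 4*a) = 112 + 4*a)
-12*u(-1) = -12*(112 + 4*(-1)) = -12*(112 - 4) = -12*108 = -1296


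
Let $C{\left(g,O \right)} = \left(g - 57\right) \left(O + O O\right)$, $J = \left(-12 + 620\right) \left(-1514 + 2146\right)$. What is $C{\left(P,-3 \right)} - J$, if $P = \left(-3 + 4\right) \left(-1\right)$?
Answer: $-384604$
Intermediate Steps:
$J = 384256$ ($J = 608 \cdot 632 = 384256$)
$P = -1$ ($P = 1 \left(-1\right) = -1$)
$C{\left(g,O \right)} = \left(-57 + g\right) \left(O + O^{2}\right)$
$C{\left(P,-3 \right)} - J = - 3 \left(-57 - 1 - -171 - -3\right) - 384256 = - 3 \left(-57 - 1 + 171 + 3\right) - 384256 = \left(-3\right) 116 - 384256 = -348 - 384256 = -384604$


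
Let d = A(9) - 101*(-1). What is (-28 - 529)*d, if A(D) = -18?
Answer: -46231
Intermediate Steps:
d = 83 (d = -18 - 101*(-1) = -18 + 101 = 83)
(-28 - 529)*d = (-28 - 529)*83 = -557*83 = -46231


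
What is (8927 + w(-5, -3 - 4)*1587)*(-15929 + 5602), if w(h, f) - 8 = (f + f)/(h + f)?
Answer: -484842323/2 ≈ -2.4242e+8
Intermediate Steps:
w(h, f) = 8 + 2*f/(f + h) (w(h, f) = 8 + (f + f)/(h + f) = 8 + (2*f)/(f + h) = 8 + 2*f/(f + h))
(8927 + w(-5, -3 - 4)*1587)*(-15929 + 5602) = (8927 + (2*(4*(-5) + 5*(-3 - 4))/((-3 - 4) - 5))*1587)*(-15929 + 5602) = (8927 + (2*(-20 + 5*(-7))/(-7 - 5))*1587)*(-10327) = (8927 + (2*(-20 - 35)/(-12))*1587)*(-10327) = (8927 + (2*(-1/12)*(-55))*1587)*(-10327) = (8927 + (55/6)*1587)*(-10327) = (8927 + 29095/2)*(-10327) = (46949/2)*(-10327) = -484842323/2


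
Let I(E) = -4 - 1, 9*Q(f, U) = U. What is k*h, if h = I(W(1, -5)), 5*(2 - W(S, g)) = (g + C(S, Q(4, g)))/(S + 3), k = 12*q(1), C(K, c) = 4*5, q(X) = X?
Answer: -60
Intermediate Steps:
Q(f, U) = U/9
C(K, c) = 20
k = 12 (k = 12*1 = 12)
W(S, g) = 2 - (20 + g)/(5*(3 + S)) (W(S, g) = 2 - (g + 20)/(5*(S + 3)) = 2 - (20 + g)/(5*(3 + S)))
I(E) = -5
h = -5
k*h = 12*(-5) = -60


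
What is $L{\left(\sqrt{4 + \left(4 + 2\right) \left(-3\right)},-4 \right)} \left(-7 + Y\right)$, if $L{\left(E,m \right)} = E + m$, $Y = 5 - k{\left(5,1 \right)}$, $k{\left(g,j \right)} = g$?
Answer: $28 - 7 i \sqrt{14} \approx 28.0 - 26.192 i$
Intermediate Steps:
$Y = 0$ ($Y = 5 - 5 = 0$)
$L{\left(\sqrt{4 + \left(4 + 2\right) \left(-3\right)},-4 \right)} \left(-7 + Y\right) = \left(\sqrt{4 + \left(4 + 2\right) \left(-3\right)} - 4\right) \left(-7 + 0\right) = \left(\sqrt{4 + 6 \left(-3\right)} - 4\right) \left(-7\right) = \left(\sqrt{4 - 18} - 4\right) \left(-7\right) = \left(\sqrt{-14} - 4\right) \left(-7\right) = \left(i \sqrt{14} - 4\right) \left(-7\right) = \left(-4 + i \sqrt{14}\right) \left(-7\right) = 28 - 7 i \sqrt{14}$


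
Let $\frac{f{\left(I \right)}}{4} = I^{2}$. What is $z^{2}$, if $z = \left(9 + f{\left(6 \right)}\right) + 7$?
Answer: $25600$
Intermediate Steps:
$f{\left(I \right)} = 4 I^{2}$
$z = 160$ ($z = \left(9 + 4 \cdot 6^{2}\right) + 7 = \left(9 + 4 \cdot 36\right) + 7 = \left(9 + 144\right) + 7 = 153 + 7 = 160$)
$z^{2} = 160^{2} = 25600$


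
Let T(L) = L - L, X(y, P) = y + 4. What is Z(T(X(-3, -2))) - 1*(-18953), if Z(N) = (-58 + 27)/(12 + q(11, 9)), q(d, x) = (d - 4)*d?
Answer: 1686786/89 ≈ 18953.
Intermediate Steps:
q(d, x) = d*(-4 + d) (q(d, x) = (-4 + d)*d = d*(-4 + d))
X(y, P) = 4 + y
T(L) = 0
Z(N) = -31/89 (Z(N) = (-58 + 27)/(12 + 11*(-4 + 11)) = -31/(12 + 11*7) = -31/(12 + 77) = -31/89)
Z(T(X(-3, -2))) - 1*(-18953) = -31/89 - 1*(-18953) = -31/89 + 18953 = 1686786/89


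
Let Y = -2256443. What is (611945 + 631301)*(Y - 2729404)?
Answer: -6198634339362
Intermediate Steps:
(611945 + 631301)*(Y - 2729404) = (611945 + 631301)*(-2256443 - 2729404) = 1243246*(-4985847) = -6198634339362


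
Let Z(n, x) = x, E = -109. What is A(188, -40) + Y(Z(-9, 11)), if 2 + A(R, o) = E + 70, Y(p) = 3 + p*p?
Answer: 83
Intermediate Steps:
Y(p) = 3 + p²
A(R, o) = -41 (A(R, o) = -2 + (-109 + 70) = -2 - 39 = -41)
A(188, -40) + Y(Z(-9, 11)) = -41 + (3 + 11²) = -41 + (3 + 121) = -41 + 124 = 83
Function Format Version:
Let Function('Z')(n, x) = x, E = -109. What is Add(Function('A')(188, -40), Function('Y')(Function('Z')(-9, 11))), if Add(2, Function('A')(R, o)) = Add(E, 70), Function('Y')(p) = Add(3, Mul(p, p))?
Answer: 83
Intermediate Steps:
Function('Y')(p) = Add(3, Pow(p, 2))
Function('A')(R, o) = -41 (Function('A')(R, o) = Add(-2, Add(-109, 70)) = Add(-2, -39) = -41)
Add(Function('A')(188, -40), Function('Y')(Function('Z')(-9, 11))) = Add(-41, Add(3, Pow(11, 2))) = Add(-41, Add(3, 121)) = Add(-41, 124) = 83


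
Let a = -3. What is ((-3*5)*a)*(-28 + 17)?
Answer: -495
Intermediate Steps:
((-3*5)*a)*(-28 + 17) = (-3*5*(-3))*(-28 + 17) = -15*(-3)*(-11) = 45*(-11) = -495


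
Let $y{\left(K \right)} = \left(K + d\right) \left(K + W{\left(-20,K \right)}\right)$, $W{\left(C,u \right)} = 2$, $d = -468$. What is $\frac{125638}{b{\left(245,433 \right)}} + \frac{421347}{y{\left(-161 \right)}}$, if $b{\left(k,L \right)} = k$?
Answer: $\frac{4222804011}{8167565} \approx 517.02$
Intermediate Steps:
$y{\left(K \right)} = \left(-468 + K\right) \left(2 + K\right)$ ($y{\left(K \right)} = \left(K - 468\right) \left(K + 2\right) = \left(-468 + K\right) \left(2 + K\right)$)
$\frac{125638}{b{\left(245,433 \right)}} + \frac{421347}{y{\left(-161 \right)}} = \frac{125638}{245} + \frac{421347}{-936 + \left(-161\right)^{2} - -75026} = 125638 \cdot \frac{1}{245} + \frac{421347}{-936 + 25921 + 75026} = \frac{125638}{245} + \frac{421347}{100011} = \frac{125638}{245} + 421347 \cdot \frac{1}{100011} = \frac{125638}{245} + \frac{140449}{33337} = \frac{4222804011}{8167565}$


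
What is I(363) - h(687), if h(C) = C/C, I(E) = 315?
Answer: 314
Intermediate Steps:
h(C) = 1
I(363) - h(687) = 315 - 1*1 = 315 - 1 = 314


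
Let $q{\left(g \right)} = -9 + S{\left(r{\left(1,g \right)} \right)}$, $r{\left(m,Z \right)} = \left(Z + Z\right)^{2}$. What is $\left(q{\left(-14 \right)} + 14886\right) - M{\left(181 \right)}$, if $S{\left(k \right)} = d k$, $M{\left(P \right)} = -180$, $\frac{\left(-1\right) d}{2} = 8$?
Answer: $2513$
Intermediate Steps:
$d = -16$ ($d = \left(-2\right) 8 = -16$)
$r{\left(m,Z \right)} = 4 Z^{2}$ ($r{\left(m,Z \right)} = \left(2 Z\right)^{2} = 4 Z^{2}$)
$S{\left(k \right)} = - 16 k$
$q{\left(g \right)} = -9 - 64 g^{2}$ ($q{\left(g \right)} = -9 - 16 \cdot 4 g^{2} = -9 - 64 g^{2}$)
$\left(q{\left(-14 \right)} + 14886\right) - M{\left(181 \right)} = \left(\left(-9 - 64 \left(-14\right)^{2}\right) + 14886\right) - -180 = \left(\left(-9 - 12544\right) + 14886\right) + 180 = \left(-12553 + 14886\right) + 180 = 2333 + 180 = 2513$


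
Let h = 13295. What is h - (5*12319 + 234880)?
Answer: -283180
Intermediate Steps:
h - (5*12319 + 234880) = 13295 - (5*12319 + 234880) = 13295 - (61595 + 234880) = 13295 - 1*296475 = 13295 - 296475 = -283180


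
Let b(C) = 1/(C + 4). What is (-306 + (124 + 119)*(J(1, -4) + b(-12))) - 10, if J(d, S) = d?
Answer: -827/8 ≈ -103.38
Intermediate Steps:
b(C) = 1/(4 + C)
(-306 + (124 + 119)*(J(1, -4) + b(-12))) - 10 = (-306 + (124 + 119)*(1 + 1/(4 - 12))) - 10 = (-306 + 243*(1 + 1/(-8))) - 10 = (-306 + 243*(1 - ⅛)) - 10 = (-306 + 243*(7/8)) - 10 = (-306 + 1701/8) - 10 = -747/8 - 10 = -827/8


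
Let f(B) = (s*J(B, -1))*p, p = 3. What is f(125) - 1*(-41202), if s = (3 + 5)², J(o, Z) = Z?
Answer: 41010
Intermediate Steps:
s = 64 (s = 8² = 64)
f(B) = -192 (f(B) = (64*(-1))*3 = -64*3 = -192)
f(125) - 1*(-41202) = -192 - 1*(-41202) = -192 + 41202 = 41010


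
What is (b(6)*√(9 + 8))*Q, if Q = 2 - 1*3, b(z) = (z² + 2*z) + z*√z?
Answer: 6*√17*(-8 - √6) ≈ -258.51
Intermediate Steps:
b(z) = z² + z^(3/2) + 2*z (b(z) = (z² + 2*z) + z^(3/2) = z² + z^(3/2) + 2*z)
Q = -1 (Q = 2 - 3 = -1)
(b(6)*√(9 + 8))*Q = ((6² + 6^(3/2) + 2*6)*√(9 + 8))*(-1) = ((36 + 6*√6 + 12)*√17)*(-1) = ((48 + 6*√6)*√17)*(-1) = (√17*(48 + 6*√6))*(-1) = -√17*(48 + 6*√6)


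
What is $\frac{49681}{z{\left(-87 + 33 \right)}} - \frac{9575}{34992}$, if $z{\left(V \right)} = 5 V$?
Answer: $- \frac{32241163}{174960} \approx -184.28$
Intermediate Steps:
$\frac{49681}{z{\left(-87 + 33 \right)}} - \frac{9575}{34992} = \frac{49681}{5 \left(-87 + 33\right)} - \frac{9575}{34992} = \frac{49681}{5 \left(-54\right)} - \frac{9575}{34992} = \frac{49681}{-270} - \frac{9575}{34992} = 49681 \left(- \frac{1}{270}\right) - \frac{9575}{34992} = - \frac{49681}{270} - \frac{9575}{34992} = - \frac{32241163}{174960}$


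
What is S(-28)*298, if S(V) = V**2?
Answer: 233632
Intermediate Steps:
S(-28)*298 = (-28)**2*298 = 784*298 = 233632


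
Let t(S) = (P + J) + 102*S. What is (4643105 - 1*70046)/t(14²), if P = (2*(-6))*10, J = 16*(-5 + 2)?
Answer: 1524353/6608 ≈ 230.68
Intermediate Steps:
J = -48 (J = 16*(-3) = -48)
P = -120 (P = -12*10 = -120)
t(S) = -168 + 102*S (t(S) = (-120 - 48) + 102*S = -168 + 102*S)
(4643105 - 1*70046)/t(14²) = (4643105 - 1*70046)/(-168 + 102*14²) = (4643105 - 70046)/(-168 + 102*196) = 4573059/(-168 + 19992) = 4573059/19824 = 4573059*(1/19824) = 1524353/6608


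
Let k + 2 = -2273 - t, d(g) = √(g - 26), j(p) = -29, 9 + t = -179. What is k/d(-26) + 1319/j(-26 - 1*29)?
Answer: -1319/29 + 2087*I*√13/26 ≈ -45.483 + 289.42*I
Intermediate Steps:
t = -188 (t = -9 - 179 = -188)
d(g) = √(-26 + g)
k = -2087 (k = -2 + (-2273 - 1*(-188)) = -2 + (-2273 + 188) = -2 - 2085 = -2087)
k/d(-26) + 1319/j(-26 - 1*29) = -2087/√(-26 - 26) + 1319/(-29) = -2087*(-I*√13/26) + 1319*(-1/29) = -2087*(-I*√13/26) - 1319/29 = -(-2087)*I*√13/26 - 1319/29 = 2087*I*√13/26 - 1319/29 = -1319/29 + 2087*I*√13/26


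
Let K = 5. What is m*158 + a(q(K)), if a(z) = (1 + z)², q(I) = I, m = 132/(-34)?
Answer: -9816/17 ≈ -577.41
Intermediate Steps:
m = -66/17 (m = 132*(-1/34) = -66/17 ≈ -3.8824)
m*158 + a(q(K)) = -66/17*158 + (1 + 5)² = -10428/17 + 6² = -10428/17 + 36 = -9816/17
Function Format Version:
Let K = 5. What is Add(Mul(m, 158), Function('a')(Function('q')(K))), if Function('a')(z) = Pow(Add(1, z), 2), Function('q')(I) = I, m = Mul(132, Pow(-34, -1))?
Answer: Rational(-9816, 17) ≈ -577.41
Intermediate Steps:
m = Rational(-66, 17) (m = Mul(132, Rational(-1, 34)) = Rational(-66, 17) ≈ -3.8824)
Add(Mul(m, 158), Function('a')(Function('q')(K))) = Add(Mul(Rational(-66, 17), 158), Pow(Add(1, 5), 2)) = Add(Rational(-10428, 17), Pow(6, 2)) = Add(Rational(-10428, 17), 36) = Rational(-9816, 17)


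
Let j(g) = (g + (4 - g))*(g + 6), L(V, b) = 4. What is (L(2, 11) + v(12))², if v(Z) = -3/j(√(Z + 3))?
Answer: 11251/784 + 53*√15/196 ≈ 15.398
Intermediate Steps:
j(g) = 24 + 4*g (j(g) = 4*(6 + g) = 24 + 4*g)
v(Z) = -3/(24 + 4*√(3 + Z)) (v(Z) = -3/(24 + 4*√(Z + 3)) = -3/(24 + 4*√(3 + Z)))
(L(2, 11) + v(12))² = (4 - 3/(24 + 4*√(3 + 12)))² = (4 - 3/(24 + 4*√15))²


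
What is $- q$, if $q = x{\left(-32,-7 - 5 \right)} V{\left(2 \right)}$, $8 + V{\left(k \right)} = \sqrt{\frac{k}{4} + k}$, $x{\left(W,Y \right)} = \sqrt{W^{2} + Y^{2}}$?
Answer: $2 \sqrt{73} \left(16 - \sqrt{10}\right) \approx 219.37$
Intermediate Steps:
$V{\left(k \right)} = -8 + \frac{\sqrt{5} \sqrt{k}}{2}$ ($V{\left(k \right)} = -8 + \sqrt{\frac{k}{4} + k} = -8 + \sqrt{\frac{5 k}{4}} = -8 + \frac{\sqrt{5} \sqrt{k}}{2}$)
$q = 4 \sqrt{73} \left(-8 + \frac{\sqrt{10}}{2}\right)$ ($q = \sqrt{\left(-32\right)^{2} + \left(-7 - 5\right)^{2}} \left(-8 + \frac{\sqrt{5} \sqrt{2}}{2}\right) = \sqrt{1024 + \left(-7 - 5\right)^{2}} \left(-8 + \frac{\sqrt{10}}{2}\right) = \sqrt{1024 + \left(-12\right)^{2}} \left(-8 + \frac{\sqrt{10}}{2}\right) = \sqrt{1024 + 144} \left(-8 + \frac{\sqrt{10}}{2}\right) = \sqrt{1168} \left(-8 + \frac{\sqrt{10}}{2}\right) = 4 \sqrt{73} \left(-8 + \frac{\sqrt{10}}{2}\right) \approx -219.37$)
$- q = - 2 \sqrt{73} \left(-16 + \sqrt{10}\right)$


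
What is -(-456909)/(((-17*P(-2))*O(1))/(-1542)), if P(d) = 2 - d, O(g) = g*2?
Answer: 20722167/4 ≈ 5.1805e+6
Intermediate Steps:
O(g) = 2*g
-(-456909)/(((-17*P(-2))*O(1))/(-1542)) = -(-456909)/(((-17*(2 - 1*(-2)))*(2*1))/(-1542)) = -(-456909)/((-17*(2 + 2)*2)*(-1/1542)) = -(-456909)/((-17*4*2)*(-1/1542)) = -(-456909)/(-68*2*(-1/1542)) = -(-456909)/((-136*(-1/1542))) = -(-456909)/68/771 = -(-456909)*771/68 = -93*(-222819/4) = 20722167/4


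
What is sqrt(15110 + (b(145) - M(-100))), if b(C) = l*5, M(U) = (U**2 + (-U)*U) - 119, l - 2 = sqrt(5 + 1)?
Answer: sqrt(15239 + 5*sqrt(6)) ≈ 123.50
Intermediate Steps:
l = 2 + sqrt(6) (l = 2 + sqrt(5 + 1) = 2 + sqrt(6) ≈ 4.4495)
M(U) = -119 (M(U) = (U**2 - U**2) - 119 = 0 - 119 = -119)
b(C) = 10 + 5*sqrt(6) (b(C) = (2 + sqrt(6))*5 = 10 + 5*sqrt(6))
sqrt(15110 + (b(145) - M(-100))) = sqrt(15110 + ((10 + 5*sqrt(6)) - 1*(-119))) = sqrt(15110 + ((10 + 5*sqrt(6)) + 119)) = sqrt(15110 + (129 + 5*sqrt(6))) = sqrt(15239 + 5*sqrt(6))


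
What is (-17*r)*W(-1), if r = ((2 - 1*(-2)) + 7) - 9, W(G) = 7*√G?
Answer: -238*I ≈ -238.0*I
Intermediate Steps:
r = 2 (r = ((2 + 2) + 7) - 9 = (4 + 7) - 9 = 11 - 9 = 2)
(-17*r)*W(-1) = (-17*2)*(7*√(-1)) = -238*I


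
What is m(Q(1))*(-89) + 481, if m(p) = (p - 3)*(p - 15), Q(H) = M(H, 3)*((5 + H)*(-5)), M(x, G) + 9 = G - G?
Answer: -6059084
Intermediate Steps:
M(x, G) = -9 (M(x, G) = -9 + (G - G) = -9 + 0 = -9)
Q(H) = 225 + 45*H (Q(H) = -9*(5 + H)*(-5) = -9*(-25 - 5*H) = 225 + 45*H)
m(p) = (-15 + p)*(-3 + p) (m(p) = (-3 + p)*(-15 + p) = (-15 + p)*(-3 + p))
m(Q(1))*(-89) + 481 = (45 + (225 + 45*1)**2 - 18*(225 + 45*1))*(-89) + 481 = (45 + (225 + 45)**2 - 18*(225 + 45))*(-89) + 481 = (45 + 270**2 - 18*270)*(-89) + 481 = (45 + 72900 - 4860)*(-89) + 481 = 68085*(-89) + 481 = -6059565 + 481 = -6059084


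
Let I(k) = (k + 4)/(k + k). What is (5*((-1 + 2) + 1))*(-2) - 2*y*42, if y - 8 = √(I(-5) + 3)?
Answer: -692 - 42*√310/5 ≈ -839.90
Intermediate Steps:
I(k) = (4 + k)/(2*k) (I(k) = (4 + k)/((2*k)) = (4 + k)*(1/(2*k)) = (4 + k)/(2*k))
y = 8 + √310/10 (y = 8 + √((½)*(4 - 5)/(-5) + 3) = 8 + √((½)*(-⅕)*(-1) + 3) = 8 + √(⅒ + 3) = 8 + √(31/10) = 8 + √310/10 ≈ 9.7607)
(5*((-1 + 2) + 1))*(-2) - 2*y*42 = (5*((-1 + 2) + 1))*(-2) - 2*(8 + √310/10)*42 = (5*(1 + 1))*(-2) + (-16 - √310/5)*42 = (5*2)*(-2) + (-672 - 42*√310/5) = 10*(-2) + (-672 - 42*√310/5) = -20 + (-672 - 42*√310/5) = -692 - 42*√310/5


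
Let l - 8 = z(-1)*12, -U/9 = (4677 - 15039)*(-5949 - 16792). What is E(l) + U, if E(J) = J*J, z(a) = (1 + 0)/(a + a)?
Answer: -2120780174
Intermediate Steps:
z(a) = 1/(2*a)
U = -2120780178 (U = -9*(4677 - 15039)*(-5949 - 16792) = -(-93258)*(-22741) = -9*235642242 = -2120780178)
l = 2 (l = 8 + ((1/2)/(-1))*12 = 8 + ((1/2)*(-1))*12 = 8 - 1/2*12 = 8 - 6 = 2)
E(J) = J**2
E(l) + U = 2**2 - 2120780178 = 4 - 2120780178 = -2120780174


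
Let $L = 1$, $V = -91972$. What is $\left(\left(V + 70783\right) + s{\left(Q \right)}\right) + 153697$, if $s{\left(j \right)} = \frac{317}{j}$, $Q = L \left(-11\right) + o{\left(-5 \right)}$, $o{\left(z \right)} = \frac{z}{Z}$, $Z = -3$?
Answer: $\frac{3709273}{28} \approx 1.3247 \cdot 10^{5}$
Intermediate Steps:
$o{\left(z \right)} = - \frac{z}{3}$ ($o{\left(z \right)} = \frac{z}{-3} = z \left(- \frac{1}{3}\right) = - \frac{z}{3}$)
$Q = - \frac{28}{3}$ ($Q = 1 \left(-11\right) - - \frac{5}{3} = -11 + \frac{5}{3} = - \frac{28}{3} \approx -9.3333$)
$\left(\left(V + 70783\right) + s{\left(Q \right)}\right) + 153697 = \left(\left(-91972 + 70783\right) + \frac{317}{- \frac{28}{3}}\right) + 153697 = \left(-21189 + 317 \left(- \frac{3}{28}\right)\right) + 153697 = \left(-21189 - \frac{951}{28}\right) + 153697 = - \frac{594243}{28} + 153697 = \frac{3709273}{28}$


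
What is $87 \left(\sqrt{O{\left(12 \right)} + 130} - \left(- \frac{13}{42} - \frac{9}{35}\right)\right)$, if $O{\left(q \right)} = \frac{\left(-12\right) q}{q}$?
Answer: $\frac{493}{10} + 87 \sqrt{118} \approx 994.36$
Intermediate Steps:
$O{\left(q \right)} = -12$
$87 \left(\sqrt{O{\left(12 \right)} + 130} - \left(- \frac{13}{42} - \frac{9}{35}\right)\right) = 87 \left(\sqrt{-12 + 130} - \left(- \frac{13}{42} - \frac{9}{35}\right)\right) = 87 \left(\sqrt{118} - - \frac{17}{30}\right) = 87 \left(\sqrt{118} + \left(\frac{9}{35} + \frac{13}{42}\right)\right) = 87 \left(\sqrt{118} + \frac{17}{30}\right) = 87 \left(\frac{17}{30} + \sqrt{118}\right) = \frac{493}{10} + 87 \sqrt{118}$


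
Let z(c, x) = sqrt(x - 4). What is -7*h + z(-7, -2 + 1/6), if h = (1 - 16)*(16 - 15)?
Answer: 105 + I*sqrt(210)/6 ≈ 105.0 + 2.4152*I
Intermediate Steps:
h = -15 (h = -15*1 = -15)
z(c, x) = sqrt(-4 + x)
-7*h + z(-7, -2 + 1/6) = -7*(-15) + sqrt(-4 + (-2 + 1/6)) = 105 + sqrt(-4 + (-2 + 1/6)) = 105 + sqrt(-4 - 11/6) = 105 + sqrt(-35/6) = 105 + I*sqrt(210)/6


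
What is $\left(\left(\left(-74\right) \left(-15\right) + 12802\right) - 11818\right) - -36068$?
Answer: $38162$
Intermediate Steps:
$\left(\left(\left(-74\right) \left(-15\right) + 12802\right) - 11818\right) - -36068 = \left(\left(1110 + 12802\right) - 11818\right) + 36068 = \left(13912 - 11818\right) + 36068 = 2094 + 36068 = 38162$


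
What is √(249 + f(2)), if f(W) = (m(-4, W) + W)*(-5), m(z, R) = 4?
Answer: √219 ≈ 14.799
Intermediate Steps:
f(W) = -20 - 5*W (f(W) = (4 + W)*(-5) = -20 - 5*W)
√(249 + f(2)) = √(249 + (-20 - 5*2)) = √(249 + (-20 - 10)) = √(249 - 30) = √219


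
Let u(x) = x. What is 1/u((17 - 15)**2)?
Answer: 1/4 ≈ 0.25000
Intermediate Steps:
1/u((17 - 15)**2) = 1/((17 - 15)**2) = 1/(2**2) = 1/4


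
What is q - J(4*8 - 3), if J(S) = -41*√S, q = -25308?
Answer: -25308 + 41*√29 ≈ -25087.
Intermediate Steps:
q - J(4*8 - 3) = -25308 - (-41)*√(4*8 - 3) = -25308 - (-41)*√(32 - 3) = -25308 - (-41)*√29 = -25308 + 41*√29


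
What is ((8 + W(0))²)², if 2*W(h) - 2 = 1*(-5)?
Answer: 28561/16 ≈ 1785.1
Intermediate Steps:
W(h) = -3/2 (W(h) = 1 + (1*(-5))/2 = 1 + (½)*(-5) = 1 - 5/2 = -3/2)
((8 + W(0))²)² = ((8 - 3/2)²)² = ((13/2)²)² = (169/4)² = 28561/16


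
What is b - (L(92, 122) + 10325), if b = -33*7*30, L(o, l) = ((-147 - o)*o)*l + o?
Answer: 2665189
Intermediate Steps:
L(o, l) = o + l*o*(-147 - o) (L(o, l) = (o*(-147 - o))*l + o = l*o*(-147 - o) + o = o + l*o*(-147 - o))
b = -6930 (b = -231*30 = -6930)
b - (L(92, 122) + 10325) = -6930 - (92*(1 - 147*122 - 1*122*92) + 10325) = -6930 - (92*(1 - 17934 - 11224) + 10325) = -6930 - (92*(-29157) + 10325) = -6930 - (-2682444 + 10325) = -6930 - 1*(-2672119) = -6930 + 2672119 = 2665189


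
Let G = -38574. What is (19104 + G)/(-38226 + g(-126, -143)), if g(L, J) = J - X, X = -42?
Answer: 19470/38327 ≈ 0.50800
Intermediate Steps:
g(L, J) = 42 + J (g(L, J) = J - 1*(-42) = J + 42 = 42 + J)
(19104 + G)/(-38226 + g(-126, -143)) = (19104 - 38574)/(-38226 + (42 - 143)) = -19470/(-38226 - 101) = -19470/(-38327) = -19470*(-1/38327) = 19470/38327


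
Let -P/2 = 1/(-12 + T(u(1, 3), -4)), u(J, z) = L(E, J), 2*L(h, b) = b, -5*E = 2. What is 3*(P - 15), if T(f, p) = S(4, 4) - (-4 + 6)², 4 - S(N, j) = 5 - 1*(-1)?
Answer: -134/3 ≈ -44.667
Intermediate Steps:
E = -⅖ (E = -⅕*2 = -⅖ ≈ -0.40000)
L(h, b) = b/2
S(N, j) = -2 (S(N, j) = 4 - (5 - 1*(-1)) = 4 - (5 + 1) = 4 - 1*6 = 4 - 6 = -2)
u(J, z) = J/2
T(f, p) = -6 (T(f, p) = -2 - (-4 + 6)² = -2 - 1*2² = -2 - 1*4 = -2 - 4 = -6)
P = ⅑ (P = -2/(-12 - 6) = -2/(-18) = -2*(-1/18) = ⅑ ≈ 0.11111)
3*(P - 15) = 3*(⅑ - 15) = 3*(-134/9) = -134/3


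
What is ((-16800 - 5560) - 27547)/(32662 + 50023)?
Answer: -49907/82685 ≈ -0.60358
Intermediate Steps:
((-16800 - 5560) - 27547)/(32662 + 50023) = (-22360 - 27547)/82685 = -49907*1/82685 = -49907/82685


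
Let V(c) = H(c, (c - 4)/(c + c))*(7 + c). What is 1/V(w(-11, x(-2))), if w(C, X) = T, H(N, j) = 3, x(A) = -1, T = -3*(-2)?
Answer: 1/39 ≈ 0.025641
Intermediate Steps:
T = 6
w(C, X) = 6
V(c) = 21 + 3*c (V(c) = 3*(7 + c) = 21 + 3*c)
1/V(w(-11, x(-2))) = 1/(21 + 3*6) = 1/(21 + 18) = 1/39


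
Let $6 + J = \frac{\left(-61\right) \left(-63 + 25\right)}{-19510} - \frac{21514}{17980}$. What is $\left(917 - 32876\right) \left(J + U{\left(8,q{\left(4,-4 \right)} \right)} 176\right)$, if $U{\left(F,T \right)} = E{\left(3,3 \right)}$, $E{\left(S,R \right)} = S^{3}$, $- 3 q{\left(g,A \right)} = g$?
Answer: $- \frac{85793779572039}{565790} \approx -1.5164 \cdot 10^{8}$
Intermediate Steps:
$q{\left(g,A \right)} = - \frac{g}{3}$
$U{\left(F,T \right)} = 27$ ($U{\left(F,T \right)} = 3^{3} = 27$)
$J = - \frac{4138959}{565790}$ ($J = -6 - \left(\frac{347}{290} - \frac{\left(-61\right) \left(-63 + 25\right)}{-19510}\right) = -6 - \left(\frac{347}{290} - \left(-61\right) \left(-38\right) \left(- \frac{1}{19510}\right)\right) = -6 + \left(2318 \left(- \frac{1}{19510}\right) - \frac{347}{290}\right) = -6 - \frac{744219}{565790} = - \frac{4138959}{565790} \approx -7.3154$)
$\left(917 - 32876\right) \left(J + U{\left(8,q{\left(4,-4 \right)} \right)} 176\right) = \left(917 - 32876\right) \left(- \frac{4138959}{565790} + 27 \cdot 176\right) = - 31959 \left(- \frac{4138959}{565790} + 4752\right) = \left(-31959\right) \frac{2684495121}{565790} = - \frac{85793779572039}{565790}$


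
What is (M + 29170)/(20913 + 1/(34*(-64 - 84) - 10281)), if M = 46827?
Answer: 1163742061/320240768 ≈ 3.6340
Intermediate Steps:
(M + 29170)/(20913 + 1/(34*(-64 - 84) - 10281)) = (46827 + 29170)/(20913 + 1/(34*(-64 - 84) - 10281)) = 75997/(20913 + 1/(34*(-148) - 10281)) = 75997/(20913 + 1/(-5032 - 10281)) = 75997/(20913 + 1/(-15313)) = 75997/(20913 - 1/15313) = 75997/(320240768/15313) = 75997*(15313/320240768) = 1163742061/320240768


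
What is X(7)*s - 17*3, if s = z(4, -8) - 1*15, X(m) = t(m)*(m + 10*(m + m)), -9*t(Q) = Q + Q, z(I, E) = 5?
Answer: 6707/3 ≈ 2235.7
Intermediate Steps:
t(Q) = -2*Q/9 (t(Q) = -(Q + Q)/9 = -2*Q/9)
X(m) = -14*m²/3 (X(m) = (-2*m/9)*(m + 10*(m + m)) = (-2*m/9)*(m + 10*(2*m)) = (-2*m/9)*(m + 20*m) = (-2*m/9)*(21*m) = -14*m²/3)
s = -10 (s = 5 - 1*15 = 5 - 15 = -10)
X(7)*s - 17*3 = -14/3*7²*(-10) - 17*3 = -14/3*49*(-10) - 51 = -686/3*(-10) - 51 = 6860/3 - 51 = 6707/3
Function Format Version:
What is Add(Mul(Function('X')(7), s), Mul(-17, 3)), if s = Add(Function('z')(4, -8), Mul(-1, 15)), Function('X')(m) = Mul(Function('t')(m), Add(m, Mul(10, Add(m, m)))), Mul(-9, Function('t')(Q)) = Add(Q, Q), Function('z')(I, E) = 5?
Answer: Rational(6707, 3) ≈ 2235.7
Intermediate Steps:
Function('t')(Q) = Mul(Rational(-2, 9), Q) (Function('t')(Q) = Mul(Rational(-1, 9), Add(Q, Q)) = Mul(Rational(-1, 9), Mul(2, Q)) = Mul(Rational(-2, 9), Q))
Function('X')(m) = Mul(Rational(-14, 3), Pow(m, 2)) (Function('X')(m) = Mul(Mul(Rational(-2, 9), m), Add(m, Mul(10, Add(m, m)))) = Mul(Mul(Rational(-2, 9), m), Add(m, Mul(10, Mul(2, m)))) = Mul(Mul(Rational(-2, 9), m), Add(m, Mul(20, m))) = Mul(Mul(Rational(-2, 9), m), Mul(21, m)) = Mul(Rational(-14, 3), Pow(m, 2)))
s = -10 (s = Add(5, Mul(-1, 15)) = Add(5, -15) = -10)
Add(Mul(Function('X')(7), s), Mul(-17, 3)) = Add(Mul(Mul(Rational(-14, 3), Pow(7, 2)), -10), Mul(-17, 3)) = Add(Mul(Mul(Rational(-14, 3), 49), -10), -51) = Add(Mul(Rational(-686, 3), -10), -51) = Add(Rational(6860, 3), -51) = Rational(6707, 3)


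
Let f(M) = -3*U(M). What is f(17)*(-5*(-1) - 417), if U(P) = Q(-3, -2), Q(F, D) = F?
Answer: -3708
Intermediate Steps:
U(P) = -3
f(M) = 9 (f(M) = -3*(-3) = 9)
f(17)*(-5*(-1) - 417) = 9*(-5*(-1) - 417) = 9*(5 - 417) = 9*(-412) = -3708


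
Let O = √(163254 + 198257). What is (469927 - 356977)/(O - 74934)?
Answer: -1692759060/1122948569 - 22590*√361511/1122948569 ≈ -1.5195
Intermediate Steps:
O = √361511 ≈ 601.26
(469927 - 356977)/(O - 74934) = (469927 - 356977)/(√361511 - 74934) = 112950/(-74934 + √361511)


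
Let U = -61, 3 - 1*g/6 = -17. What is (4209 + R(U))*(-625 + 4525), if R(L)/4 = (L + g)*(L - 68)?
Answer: -102316500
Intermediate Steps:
g = 120 (g = 18 - 6*(-17) = 18 + 102 = 120)
R(L) = 4*(-68 + L)*(120 + L) (R(L) = 4*((L + 120)*(L - 68)) = 4*((120 + L)*(-68 + L)) = 4*((-68 + L)*(120 + L)) = 4*(-68 + L)*(120 + L))
(4209 + R(U))*(-625 + 4525) = (4209 + (-32640 + 4*(-61)² + 208*(-61)))*(-625 + 4525) = (4209 + (-32640 + 4*3721 - 12688))*3900 = (4209 + (-32640 + 14884 - 12688))*3900 = (4209 - 30444)*3900 = -26235*3900 = -102316500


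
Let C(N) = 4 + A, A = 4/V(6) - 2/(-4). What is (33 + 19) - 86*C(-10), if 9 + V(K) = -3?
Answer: -919/3 ≈ -306.33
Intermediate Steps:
V(K) = -12 (V(K) = -9 - 3 = -12)
A = ⅙ (A = 4/(-12) - 2/(-4) = 4*(-1/12) - 2*(-¼) = -⅓ + ½ = ⅙ ≈ 0.16667)
C(N) = 25/6 (C(N) = 4 + ⅙ = 25/6)
(33 + 19) - 86*C(-10) = (33 + 19) - 86*25/6 = 52 - 1075/3 = -919/3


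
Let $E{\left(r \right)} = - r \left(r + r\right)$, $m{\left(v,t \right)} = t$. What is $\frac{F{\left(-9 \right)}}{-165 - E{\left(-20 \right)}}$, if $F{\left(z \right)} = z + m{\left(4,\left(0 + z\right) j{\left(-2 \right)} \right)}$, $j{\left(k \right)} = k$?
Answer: $\frac{9}{635} \approx 0.014173$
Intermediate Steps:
$E{\left(r \right)} = - 2 r^{2}$ ($E{\left(r \right)} = - r 2 r = - 2 r^{2}$)
$F{\left(z \right)} = - z$ ($F{\left(z \right)} = z + \left(0 + z\right) \left(-2\right) = z + z \left(-2\right) = z - 2 z = - z$)
$\frac{F{\left(-9 \right)}}{-165 - E{\left(-20 \right)}} = \frac{\left(-1\right) \left(-9\right)}{-165 - - 2 \left(-20\right)^{2}} = \frac{9}{-165 - \left(-2\right) 400} = \frac{9}{-165 - -800} = \frac{9}{-165 + 800} = \frac{9}{635}$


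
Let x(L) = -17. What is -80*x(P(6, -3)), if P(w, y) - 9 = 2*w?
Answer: 1360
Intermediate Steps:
P(w, y) = 9 + 2*w
-80*x(P(6, -3)) = -80*(-17) = 1360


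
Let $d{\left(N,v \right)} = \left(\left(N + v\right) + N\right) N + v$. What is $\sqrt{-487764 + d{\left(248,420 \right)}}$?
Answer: $4 i \sqrt{16261} \approx 510.07 i$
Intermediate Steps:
$d{\left(N,v \right)} = v + N \left(v + 2 N\right)$ ($d{\left(N,v \right)} = \left(v + 2 N\right) N + v = N \left(v + 2 N\right) + v = v + N \left(v + 2 N\right)$)
$\sqrt{-487764 + d{\left(248,420 \right)}} = \sqrt{-487764 + \left(420 + 2 \cdot 248^{2} + 248 \cdot 420\right)} = \sqrt{-487764 + \left(420 + 2 \cdot 61504 + 104160\right)} = \sqrt{-487764 + \left(420 + 123008 + 104160\right)} = \sqrt{-487764 + 227588} = \sqrt{-260176} = 4 i \sqrt{16261}$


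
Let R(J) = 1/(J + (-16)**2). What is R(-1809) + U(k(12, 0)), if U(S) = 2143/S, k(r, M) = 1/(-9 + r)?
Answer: 9984236/1553 ≈ 6429.0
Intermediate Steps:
R(J) = 1/(256 + J) (R(J) = 1/(J + 256) = 1/(256 + J))
R(-1809) + U(k(12, 0)) = 1/(256 - 1809) + 2143/(1/(-9 + 12)) = 1/(-1553) + 2143/(1/3) = -1/1553 + 2143/(1/3) = -1/1553 + 2143*3 = -1/1553 + 6429 = 9984236/1553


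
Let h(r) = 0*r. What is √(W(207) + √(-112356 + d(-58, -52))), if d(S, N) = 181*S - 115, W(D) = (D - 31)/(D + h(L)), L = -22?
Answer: √(4048 + 4761*I*√122969)/69 ≈ 13.257 + 13.225*I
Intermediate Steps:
h(r) = 0
W(D) = (-31 + D)/D (W(D) = (D - 31)/(D + 0) = (-31 + D)/D)
d(S, N) = -115 + 181*S
√(W(207) + √(-112356 + d(-58, -52))) = √((-31 + 207)/207 + √(-112356 + (-115 + 181*(-58)))) = √((1/207)*176 + √(-112356 + (-115 - 10498))) = √(176/207 + √(-112356 - 10613)) = √(176/207 + √(-122969)) = √(176/207 + I*√122969)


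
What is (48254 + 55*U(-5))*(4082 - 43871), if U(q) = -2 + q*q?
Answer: -1970311491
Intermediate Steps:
U(q) = -2 + q²
(48254 + 55*U(-5))*(4082 - 43871) = (48254 + 55*(-2 + (-5)²))*(4082 - 43871) = (48254 + 55*(-2 + 25))*(-39789) = (48254 + 55*23)*(-39789) = (48254 + 1265)*(-39789) = 49519*(-39789) = -1970311491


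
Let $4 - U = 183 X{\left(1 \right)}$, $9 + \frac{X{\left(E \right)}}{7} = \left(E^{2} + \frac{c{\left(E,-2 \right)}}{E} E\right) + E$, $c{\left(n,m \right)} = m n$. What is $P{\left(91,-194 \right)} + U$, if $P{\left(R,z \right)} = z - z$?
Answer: $11533$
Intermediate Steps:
$P{\left(R,z \right)} = 0$
$X{\left(E \right)} = -63 - 7 E + 7 E^{2}$ ($X{\left(E \right)} = -63 + 7 \left(\left(E^{2} + \frac{\left(-2\right) E}{E} E\right) + E\right) = -63 + 7 \left(\left(E^{2} - 2 E\right) + E\right) = -63 + 7 \left(E^{2} - E\right) = -63 + \left(- 7 E + 7 E^{2}\right) = -63 - 7 E + 7 E^{2}$)
$U = 11533$ ($U = 4 - 183 \left(-63 - 7 + 7 \cdot 1^{2}\right) = 4 - 183 \left(-63 - 7 + 7 \cdot 1\right) = 4 - 183 \left(-63 - 7 + 7\right) = 4 - 183 \left(-63\right) = 4 - -11529 = 4 + 11529 = 11533$)
$P{\left(91,-194 \right)} + U = 0 + 11533 = 11533$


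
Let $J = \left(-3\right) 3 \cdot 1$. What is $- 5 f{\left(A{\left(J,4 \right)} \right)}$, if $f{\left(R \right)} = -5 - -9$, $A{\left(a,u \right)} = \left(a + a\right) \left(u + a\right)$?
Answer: $-20$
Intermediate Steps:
$J = -9$ ($J = \left(-9\right) 1 = -9$)
$A{\left(a,u \right)} = 2 a \left(a + u\right)$
$f{\left(R \right)} = 4$ ($f{\left(R \right)} = -5 + 9 = 4$)
$- 5 f{\left(A{\left(J,4 \right)} \right)} = \left(-5\right) 4 = -20$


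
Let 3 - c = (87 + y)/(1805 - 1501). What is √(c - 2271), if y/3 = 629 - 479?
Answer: I*√13110171/76 ≈ 47.642*I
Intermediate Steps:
y = 450 (y = 3*(629 - 479) = 3*150 = 450)
c = 375/304 (c = 3 - (87 + 450)/(1805 - 1501) = 3 - 537/304 = 375/304 ≈ 1.2336)
√(c - 2271) = √(375/304 - 2271) = √(-690009/304) = I*√13110171/76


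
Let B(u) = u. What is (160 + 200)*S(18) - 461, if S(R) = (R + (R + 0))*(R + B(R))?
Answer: 466099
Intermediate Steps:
S(R) = 4*R**2 (S(R) = (R + (R + 0))*(R + R) = (R + R)*(2*R) = (2*R)*(2*R) = 4*R**2)
(160 + 200)*S(18) - 461 = (160 + 200)*(4*18**2) - 461 = 360*(4*324) - 461 = 360*1296 - 461 = 466560 - 461 = 466099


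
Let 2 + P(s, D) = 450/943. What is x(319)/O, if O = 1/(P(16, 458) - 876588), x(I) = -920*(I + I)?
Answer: 21095442438400/41 ≈ 5.1452e+11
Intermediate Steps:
P(s, D) = -1436/943 (P(s, D) = -2 + 450/943 = -1436/943)
x(I) = -1840*I
O = -943/826623920 (O = 1/(-1436/943 - 876588) = 1/(-826623920/943) = -943/826623920 ≈ -1.1408e-6)
x(319)/O = (-1840*319)/(-943/826623920) = -586960*(-826623920/943) = 21095442438400/41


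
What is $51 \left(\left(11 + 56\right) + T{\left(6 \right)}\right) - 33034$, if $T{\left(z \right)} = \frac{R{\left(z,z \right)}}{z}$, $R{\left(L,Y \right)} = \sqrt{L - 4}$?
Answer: $-29617 + \frac{17 \sqrt{2}}{2} \approx -29605.0$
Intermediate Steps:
$R{\left(L,Y \right)} = \sqrt{-4 + L}$
$T{\left(z \right)} = \frac{\sqrt{-4 + z}}{z}$
$51 \left(\left(11 + 56\right) + T{\left(6 \right)}\right) - 33034 = 51 \left(\left(11 + 56\right) + \frac{\sqrt{-4 + 6}}{6}\right) - 33034 = 51 \left(67 + \frac{\sqrt{2}}{6}\right) - 33034 = \left(3417 + \frac{17 \sqrt{2}}{2}\right) - 33034 = -29617 + \frac{17 \sqrt{2}}{2}$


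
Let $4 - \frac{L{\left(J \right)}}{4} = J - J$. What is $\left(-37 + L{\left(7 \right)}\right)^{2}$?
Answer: $441$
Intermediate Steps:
$L{\left(J \right)} = 16$ ($L{\left(J \right)} = 16 - 4 \left(J - J\right) = 16 - 0 = 16 + 0 = 16$)
$\left(-37 + L{\left(7 \right)}\right)^{2} = \left(-37 + 16\right)^{2} = \left(-21\right)^{2} = 441$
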